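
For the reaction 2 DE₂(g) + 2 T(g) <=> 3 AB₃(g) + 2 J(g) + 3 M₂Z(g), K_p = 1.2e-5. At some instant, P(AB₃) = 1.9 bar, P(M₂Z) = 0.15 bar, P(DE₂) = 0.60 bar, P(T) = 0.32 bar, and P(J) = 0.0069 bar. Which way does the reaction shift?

toward reactants

Q_p = P(AB₃)³·P(J)²·P(M₂Z)³ / (P(DE₂)²·P(T)²) = (1.9)³·(0.0069)²·(0.15)³ / ((0.60)²·(0.32)²) = 3.0e-5
Q_p = 3.0e-5 > K_p = 1.2e-5, so the reverse reaction proceeds.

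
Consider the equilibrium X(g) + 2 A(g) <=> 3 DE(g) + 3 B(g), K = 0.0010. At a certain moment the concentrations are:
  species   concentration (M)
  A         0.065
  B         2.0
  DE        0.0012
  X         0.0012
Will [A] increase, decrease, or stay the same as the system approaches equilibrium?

increase

Q = [DE]³·[B]³ / ([X]·[A]²) = (0.0012)³·(2.0)³ / ((0.0012)·(0.065)²) = 0.0027
Q = 0.0027 > K = 0.0010: net reverse reaction.
A is a reactant, so it increases.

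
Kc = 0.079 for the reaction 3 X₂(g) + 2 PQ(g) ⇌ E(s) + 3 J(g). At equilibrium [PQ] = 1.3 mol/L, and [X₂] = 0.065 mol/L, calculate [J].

(E is a pure solid — omitted from Kc.)
At equilibrium, Kc = [J]³ / ([X₂]³·[PQ]²) = 0.079.
([J])³ / ((0.065)³·(1.3)²) = 0.079
[J]³ = 3.67e-5 ⇒ [J] = 0.033 mol/L

[J] = 0.033 mol/L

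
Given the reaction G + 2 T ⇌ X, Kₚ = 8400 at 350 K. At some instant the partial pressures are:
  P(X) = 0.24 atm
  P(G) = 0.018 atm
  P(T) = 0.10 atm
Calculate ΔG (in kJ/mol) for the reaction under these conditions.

Qₚ = P(X) / (P(G)·P(T)²) = (0.24) / ((0.018)·(0.10)²) = 1330
ΔG = RT ln(Qₚ/Kₚ) = (8.314 J mol⁻¹ K⁻¹)(350 K) × ln(1330/8400)
   = (2.910 kJ/mol)(-1.843) = -5.36 kJ/mol
ΔG < 0, so the forward reaction is spontaneous (proceeds forward).

ΔG = -5.36 kJ/mol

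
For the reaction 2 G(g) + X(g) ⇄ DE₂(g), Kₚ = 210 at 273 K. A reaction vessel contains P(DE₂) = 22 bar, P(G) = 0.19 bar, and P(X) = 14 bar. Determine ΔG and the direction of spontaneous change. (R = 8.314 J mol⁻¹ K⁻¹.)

ΔG = -3.57 kJ/mol; the forward reaction is spontaneous

Qₚ = P(DE₂) / (P(G)²·P(X)) = (22) / ((0.19)²·(14)) = 43.5
ΔG = RT ln(Qₚ/Kₚ) = (8.314 J mol⁻¹ K⁻¹)(273 K) × ln(43.5/210)
   = (2.270 kJ/mol)(-1.574) = -3.57 kJ/mol
ΔG < 0, so the forward reaction is spontaneous (proceeds forward).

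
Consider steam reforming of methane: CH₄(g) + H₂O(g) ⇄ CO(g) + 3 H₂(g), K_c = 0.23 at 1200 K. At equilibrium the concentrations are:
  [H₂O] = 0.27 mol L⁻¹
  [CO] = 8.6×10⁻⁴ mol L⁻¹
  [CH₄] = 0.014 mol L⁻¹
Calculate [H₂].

At equilibrium, K_c = [CO]·[H₂]³ / ([CH₄]·[H₂O]) = 0.23.
(8.6×10⁻⁴)·([H₂])³ / ((0.014)·(0.27)) = 0.23
[H₂]³ = 1.01 ⇒ [H₂] = 1.0 mol L⁻¹

[H₂] = 1.0 mol L⁻¹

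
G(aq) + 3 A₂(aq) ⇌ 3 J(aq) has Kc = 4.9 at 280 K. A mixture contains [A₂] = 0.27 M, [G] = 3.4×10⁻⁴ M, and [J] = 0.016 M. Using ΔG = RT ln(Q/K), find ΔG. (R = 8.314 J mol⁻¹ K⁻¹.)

Qc = [J]³ / ([G]·[A₂]³) = (0.016)³ / ((3.4×10⁻⁴)·(0.27)³) = 0.612
ΔG = RT ln(Qc/Kc) = (8.314 J mol⁻¹ K⁻¹)(280 K) × ln(0.612/4.9)
   = (2.328 kJ/mol)(-2.080) = -4.84 kJ/mol
ΔG < 0, so the forward reaction is spontaneous (proceeds forward).

ΔG = -4.84 kJ/mol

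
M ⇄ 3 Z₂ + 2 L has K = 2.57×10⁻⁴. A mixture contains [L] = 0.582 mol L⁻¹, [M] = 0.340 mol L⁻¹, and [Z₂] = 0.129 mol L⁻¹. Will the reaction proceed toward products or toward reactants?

Q = [Z₂]³·[L]² / [M] = (0.129)³·(0.582)² / (0.340) = 0.00214
Q = 0.00214 > K = 2.57×10⁻⁴, so the reverse reaction proceeds.

reverse (toward reactants)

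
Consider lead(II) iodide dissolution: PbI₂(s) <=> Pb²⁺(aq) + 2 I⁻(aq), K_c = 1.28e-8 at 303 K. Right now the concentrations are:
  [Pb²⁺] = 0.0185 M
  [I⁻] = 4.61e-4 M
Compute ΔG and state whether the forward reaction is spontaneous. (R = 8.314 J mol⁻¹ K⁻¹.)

(PbI₂ is a pure solid — omitted from Q_c.)
Q_c = [Pb²⁺]·[I⁻]² = (0.0185)·(4.61e-4)² = 3.93e-9
ΔG = RT ln(Q_c/K_c) = (8.314 J mol⁻¹ K⁻¹)(303 K) × ln(3.93e-9/1.28e-8)
   = (2.519 kJ/mol)(-1.181) = -2.97 kJ/mol
ΔG < 0, so the forward reaction is spontaneous (proceeds forward).

ΔG = -2.97 kJ/mol; the forward reaction is spontaneous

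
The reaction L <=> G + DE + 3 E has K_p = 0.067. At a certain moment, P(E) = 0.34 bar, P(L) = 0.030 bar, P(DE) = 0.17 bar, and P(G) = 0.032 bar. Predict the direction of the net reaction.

Q_p = P(G)·P(DE)·P(E)³ / P(L) = (0.032)·(0.17)·(0.34)³ / (0.030) = 0.0071
Q_p = 0.0071 < K_p = 0.067, so the forward reaction proceeds.

in the forward direction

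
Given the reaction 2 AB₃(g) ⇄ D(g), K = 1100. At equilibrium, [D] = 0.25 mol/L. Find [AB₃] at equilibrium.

At equilibrium, K = [D] / [AB₃]² = 1100.
(0.25) / ([AB₃])² = 1100
[AB₃]² = 2.27e-4 ⇒ [AB₃] = 0.015 mol/L

[AB₃] = 0.015 mol/L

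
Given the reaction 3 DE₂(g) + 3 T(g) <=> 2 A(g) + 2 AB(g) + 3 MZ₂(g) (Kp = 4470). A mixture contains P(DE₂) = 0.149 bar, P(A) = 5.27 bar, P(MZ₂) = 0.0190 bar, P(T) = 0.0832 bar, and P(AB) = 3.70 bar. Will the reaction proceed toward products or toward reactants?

Qp = P(A)²·P(AB)²·P(MZ₂)³ / (P(DE₂)³·P(T)³) = (5.27)²·(3.70)²·(0.0190)³ / ((0.149)³·(0.0832)³) = 1370
Qp = 1370 < Kp = 4470, so the forward reaction proceeds.

forward (toward products)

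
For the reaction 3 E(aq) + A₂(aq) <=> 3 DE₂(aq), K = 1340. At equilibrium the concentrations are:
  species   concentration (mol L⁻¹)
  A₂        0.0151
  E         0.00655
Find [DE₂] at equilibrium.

At equilibrium, K = [DE₂]³ / ([E]³·[A₂]) = 1340.
([DE₂])³ / ((0.00655)³·(0.0151)) = 1340
[DE₂]³ = 5.69×10⁻⁶ ⇒ [DE₂] = 0.0178 mol L⁻¹

[DE₂] = 0.0178 mol L⁻¹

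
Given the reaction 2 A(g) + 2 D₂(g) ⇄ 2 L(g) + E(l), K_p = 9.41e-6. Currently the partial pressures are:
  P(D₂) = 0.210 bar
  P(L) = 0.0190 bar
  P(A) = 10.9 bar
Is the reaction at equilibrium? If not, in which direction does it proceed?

(E is a pure liquid — omitted from Q_p.)
Q_p = P(L)² / (P(A)²·P(D₂)²) = (0.0190)² / ((10.9)²·(0.210)²) = 6.89e-5
Q_p = 6.89e-5 > K_p = 9.41e-6, so the reverse reaction proceeds.

to the left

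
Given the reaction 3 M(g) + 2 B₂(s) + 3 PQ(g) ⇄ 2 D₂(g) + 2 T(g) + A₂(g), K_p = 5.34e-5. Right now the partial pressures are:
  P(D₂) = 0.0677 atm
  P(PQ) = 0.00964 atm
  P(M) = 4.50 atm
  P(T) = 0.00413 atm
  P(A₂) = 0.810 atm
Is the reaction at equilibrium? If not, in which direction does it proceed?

to the left

(B₂ is a pure solid — omitted from Q_p.)
Q_p = P(D₂)²·P(T)²·P(A₂) / (P(M)³·P(PQ)³) = (0.0677)²·(0.00413)²·(0.810) / ((4.50)³·(0.00964)³) = 7.76e-4
Q_p = 7.76e-4 > K_p = 5.34e-5, so the reverse reaction proceeds.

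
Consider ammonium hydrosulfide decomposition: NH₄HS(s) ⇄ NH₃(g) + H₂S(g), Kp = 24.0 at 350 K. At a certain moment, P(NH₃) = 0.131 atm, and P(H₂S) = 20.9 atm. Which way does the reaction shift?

to the right

(NH₄HS is a pure solid — omitted from Qp.)
Qp = P(NH₃)·P(H₂S) = (0.131)·(20.9) = 2.74
Qp = 2.74 < Kp = 24.0, so the forward reaction proceeds.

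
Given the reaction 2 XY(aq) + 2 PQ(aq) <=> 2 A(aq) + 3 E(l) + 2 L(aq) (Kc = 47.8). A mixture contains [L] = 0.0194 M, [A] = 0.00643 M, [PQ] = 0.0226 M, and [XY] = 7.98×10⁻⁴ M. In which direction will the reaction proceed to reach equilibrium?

no net change (already at equilibrium)

(E is a pure liquid — omitted from Qc.)
Qc = [A]²·[L]² / ([XY]²·[PQ]²) = (0.00643)²·(0.0194)² / ((7.98×10⁻⁴)²·(0.0226)²) = 47.8
Qc = 47.8 = Kc, so the system is already at equilibrium.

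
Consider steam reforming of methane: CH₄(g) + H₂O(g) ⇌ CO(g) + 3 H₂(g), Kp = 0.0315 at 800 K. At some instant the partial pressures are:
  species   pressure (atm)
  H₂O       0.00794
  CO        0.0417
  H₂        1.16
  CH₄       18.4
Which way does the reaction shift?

Qp = P(CO)·P(H₂)³ / (P(CH₄)·P(H₂O)) = (0.0417)·(1.16)³ / ((18.4)·(0.00794)) = 0.446
Qp = 0.446 > Kp = 0.0315, so the reverse reaction proceeds.

in the reverse direction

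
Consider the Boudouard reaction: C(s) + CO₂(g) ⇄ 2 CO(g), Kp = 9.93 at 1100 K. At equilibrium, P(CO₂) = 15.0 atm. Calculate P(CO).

P(CO) = 12.2 atm

(C is a pure solid — omitted from Kp.)
At equilibrium, Kp = P(CO)² / P(CO₂) = 9.93.
(P(CO))² / (15.0) = 9.93
P(CO)² = 149 ⇒ P(CO) = 12.2 atm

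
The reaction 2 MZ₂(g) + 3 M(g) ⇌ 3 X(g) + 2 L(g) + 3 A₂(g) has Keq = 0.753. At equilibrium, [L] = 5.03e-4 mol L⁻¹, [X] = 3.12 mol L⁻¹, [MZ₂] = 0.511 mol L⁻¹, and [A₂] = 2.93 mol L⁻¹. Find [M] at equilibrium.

[M] = 0.0994 mol L⁻¹

At equilibrium, Keq = [X]³·[L]²·[A₂]³ / ([MZ₂]²·[M]³) = 0.753.
(3.12)³·(5.03e-4)²·(2.93)³ / ((0.511)²·([M])³) = 0.753
[M]³ = 9.83e-4 ⇒ [M] = 0.0994 mol L⁻¹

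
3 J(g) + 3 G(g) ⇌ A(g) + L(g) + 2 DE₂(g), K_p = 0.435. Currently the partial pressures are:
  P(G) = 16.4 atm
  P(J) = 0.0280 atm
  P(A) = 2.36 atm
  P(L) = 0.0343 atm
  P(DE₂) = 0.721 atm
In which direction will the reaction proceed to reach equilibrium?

at equilibrium

Q_p = P(A)·P(L)·P(DE₂)² / (P(J)³·P(G)³) = (2.36)·(0.0343)·(0.721)² / ((0.0280)³·(16.4)³) = 0.435
Q_p = 0.435 = K_p, so the system is already at equilibrium.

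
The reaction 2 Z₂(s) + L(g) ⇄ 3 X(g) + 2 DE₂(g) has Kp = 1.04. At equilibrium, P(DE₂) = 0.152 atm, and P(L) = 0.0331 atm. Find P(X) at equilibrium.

P(X) = 1.14 atm

(Z₂ is a pure solid — omitted from Kp.)
At equilibrium, Kp = P(X)³·P(DE₂)² / P(L) = 1.04.
(P(X))³·(0.152)² / (0.0331) = 1.04
P(X)³ = 1.49 ⇒ P(X) = 1.14 atm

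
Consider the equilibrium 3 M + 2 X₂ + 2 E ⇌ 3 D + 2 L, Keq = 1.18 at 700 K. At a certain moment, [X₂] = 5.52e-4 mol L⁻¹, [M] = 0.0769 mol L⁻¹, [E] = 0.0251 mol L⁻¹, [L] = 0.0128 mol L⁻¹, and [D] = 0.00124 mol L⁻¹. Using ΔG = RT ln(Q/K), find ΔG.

ΔG = 6.46 kJ/mol

Q = [D]³·[L]² / ([M]³·[X₂]²·[E]²) = (0.00124)³·(0.0128)² / ((0.0769)³·(5.52e-4)²·(0.0251)²) = 3.58
ΔG = RT ln(Q/Keq) = (8.314 J mol⁻¹ K⁻¹)(700 K) × ln(3.58/1.18)
   = (5.820 kJ/mol)(1.110) = 6.46 kJ/mol
ΔG > 0, so the forward reaction is non-spontaneous (proceeds in reverse).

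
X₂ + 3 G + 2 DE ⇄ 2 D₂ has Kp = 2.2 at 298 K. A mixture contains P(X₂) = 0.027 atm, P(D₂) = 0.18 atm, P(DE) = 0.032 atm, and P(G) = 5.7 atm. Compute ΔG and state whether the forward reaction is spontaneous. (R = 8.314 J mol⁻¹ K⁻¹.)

Qp = P(D₂)² / (P(X₂)·P(G)³·P(DE)²) = (0.18)² / ((0.027)·(5.7)³·(0.032)²) = 6.33
ΔG = RT ln(Qp/Kp) = (8.314 J mol⁻¹ K⁻¹)(298 K) × ln(6.33/2.2)
   = (2.478 kJ/mol)(1.057) = 2.62 kJ/mol
ΔG > 0, so the forward reaction is non-spontaneous (proceeds in reverse).

ΔG = 2.62 kJ/mol; the forward reaction is non-spontaneous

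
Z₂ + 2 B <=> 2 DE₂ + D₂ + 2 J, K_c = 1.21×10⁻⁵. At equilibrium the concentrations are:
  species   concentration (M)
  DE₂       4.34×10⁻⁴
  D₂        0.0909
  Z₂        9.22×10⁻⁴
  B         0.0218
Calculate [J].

[J] = 0.0176 M

At equilibrium, K_c = [DE₂]²·[D₂]·[J]² / ([Z₂]·[B]²) = 1.21×10⁻⁵.
(4.34×10⁻⁴)²·(0.0909)·([J])² / ((9.22×10⁻⁴)·(0.0218)²) = 1.21×10⁻⁵
[J]² = 3.10×10⁻⁴ ⇒ [J] = 0.0176 M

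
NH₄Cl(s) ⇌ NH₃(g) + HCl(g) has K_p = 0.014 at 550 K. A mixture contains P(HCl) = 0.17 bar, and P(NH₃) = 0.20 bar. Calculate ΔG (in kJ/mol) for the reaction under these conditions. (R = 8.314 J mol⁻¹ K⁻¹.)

ΔG = 4.06 kJ/mol

(NH₄Cl is a pure solid — omitted from Q_p.)
Q_p = P(NH₃)·P(HCl) = (0.20)·(0.17) = 0.0340
ΔG = RT ln(Q_p/K_p) = (8.314 J mol⁻¹ K⁻¹)(550 K) × ln(0.0340/0.014)
   = (4.573 kJ/mol)(0.8873) = 4.06 kJ/mol
ΔG > 0, so the forward reaction is non-spontaneous (proceeds in reverse).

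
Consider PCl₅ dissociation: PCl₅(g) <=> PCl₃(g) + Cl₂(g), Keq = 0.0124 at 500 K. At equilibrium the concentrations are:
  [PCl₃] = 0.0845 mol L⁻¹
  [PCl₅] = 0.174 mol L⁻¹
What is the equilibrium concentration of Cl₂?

At equilibrium, Keq = [PCl₃]·[Cl₂] / [PCl₅] = 0.0124.
(0.0845)·([Cl₂]) / (0.174) = 0.0124
[Cl₂] = 0.0255 mol L⁻¹

[Cl₂] = 0.0255 mol L⁻¹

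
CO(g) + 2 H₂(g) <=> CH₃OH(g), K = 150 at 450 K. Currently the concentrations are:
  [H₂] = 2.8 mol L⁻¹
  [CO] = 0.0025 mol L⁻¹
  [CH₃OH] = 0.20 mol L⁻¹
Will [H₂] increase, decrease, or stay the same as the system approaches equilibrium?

decrease

Q = [CH₃OH] / ([CO]·[H₂]²) = (0.20) / ((0.0025)·(2.8)²) = 10
Q = 10 < K = 150: net forward reaction.
H₂ is a reactant, so it decreases.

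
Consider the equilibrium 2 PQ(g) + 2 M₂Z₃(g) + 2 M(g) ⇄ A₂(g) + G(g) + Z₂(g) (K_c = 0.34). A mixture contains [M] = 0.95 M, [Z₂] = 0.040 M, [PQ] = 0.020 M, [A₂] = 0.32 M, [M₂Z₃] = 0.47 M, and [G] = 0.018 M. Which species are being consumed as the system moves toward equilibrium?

A₂, G, Z₂ (products)

Q_c = [A₂]·[G]·[Z₂] / ([PQ]²·[M₂Z₃]²·[M]²) = (0.32)·(0.018)·(0.040) / ((0.020)²·(0.47)²·(0.95)²) = 2.9
Q_c = 2.9 > K_c = 0.34: net reverse reaction.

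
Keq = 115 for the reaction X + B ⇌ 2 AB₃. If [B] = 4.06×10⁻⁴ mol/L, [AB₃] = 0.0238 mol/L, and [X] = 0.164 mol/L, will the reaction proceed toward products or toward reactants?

Q = [AB₃]² / ([X]·[B]) = (0.0238)² / ((0.164)·(4.06×10⁻⁴)) = 8.51
Q = 8.51 < Keq = 115, so the forward reaction proceeds.

in the forward direction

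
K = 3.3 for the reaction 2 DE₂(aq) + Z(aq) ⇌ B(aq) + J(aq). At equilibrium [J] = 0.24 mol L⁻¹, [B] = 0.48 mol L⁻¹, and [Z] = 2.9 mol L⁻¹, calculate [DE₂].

[DE₂] = 0.11 mol L⁻¹

At equilibrium, K = [B]·[J] / ([DE₂]²·[Z]) = 3.3.
(0.48)·(0.24) / (([DE₂])²·(2.9)) = 3.3
[DE₂]² = 0.0120 ⇒ [DE₂] = 0.11 mol L⁻¹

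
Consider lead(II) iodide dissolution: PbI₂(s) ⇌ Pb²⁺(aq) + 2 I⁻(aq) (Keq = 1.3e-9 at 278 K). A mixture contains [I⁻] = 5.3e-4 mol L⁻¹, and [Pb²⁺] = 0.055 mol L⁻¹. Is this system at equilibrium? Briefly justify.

no; Q > K, reaction proceeds in reverse

(PbI₂ is a pure solid — omitted from Q.)
Q = [Pb²⁺]·[I⁻]² = (0.055)·(5.3e-4)² = 1.5e-8
Q = 1.5e-8 > Keq = 1.3e-9: net reverse reaction.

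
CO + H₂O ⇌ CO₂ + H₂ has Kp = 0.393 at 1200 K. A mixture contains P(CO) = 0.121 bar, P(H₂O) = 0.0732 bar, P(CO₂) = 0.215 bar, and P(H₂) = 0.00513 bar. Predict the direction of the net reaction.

in the forward direction

Qp = P(CO₂)·P(H₂) / (P(CO)·P(H₂O)) = (0.215)·(0.00513) / ((0.121)·(0.0732)) = 0.125
Qp = 0.125 < Kp = 0.393, so the forward reaction proceeds.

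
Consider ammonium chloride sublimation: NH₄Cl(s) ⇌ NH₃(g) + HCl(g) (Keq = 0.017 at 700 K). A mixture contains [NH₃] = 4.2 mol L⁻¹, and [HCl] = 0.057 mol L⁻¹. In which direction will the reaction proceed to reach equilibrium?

(NH₄Cl is a pure solid — omitted from Q.)
Q = [NH₃]·[HCl] = (4.2)·(0.057) = 0.24
Q = 0.24 > Keq = 0.017, so the reverse reaction proceeds.

in the reverse direction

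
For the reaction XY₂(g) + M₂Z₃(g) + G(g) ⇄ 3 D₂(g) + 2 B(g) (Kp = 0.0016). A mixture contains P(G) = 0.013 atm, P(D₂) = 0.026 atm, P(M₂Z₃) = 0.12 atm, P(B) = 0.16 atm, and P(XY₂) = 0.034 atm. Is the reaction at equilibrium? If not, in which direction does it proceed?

Qp = P(D₂)³·P(B)² / (P(XY₂)·P(M₂Z₃)·P(G)) = (0.026)³·(0.16)² / ((0.034)·(0.12)·(0.013)) = 0.0085
Qp = 0.0085 > Kp = 0.0016, so the reverse reaction proceeds.

toward reactants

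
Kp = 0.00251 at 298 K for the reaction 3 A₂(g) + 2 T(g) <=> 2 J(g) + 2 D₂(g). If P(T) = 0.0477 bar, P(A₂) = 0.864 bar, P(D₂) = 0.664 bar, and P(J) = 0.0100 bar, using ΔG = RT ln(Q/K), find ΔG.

ΔG = 6.15 kJ/mol

Qp = P(J)²·P(D₂)² / (P(A₂)³·P(T)²) = (0.0100)²·(0.664)² / ((0.864)³·(0.0477)²) = 0.0300
ΔG = RT ln(Qp/Kp) = (8.314 J mol⁻¹ K⁻¹)(298 K) × ln(0.0300/0.00251)
   = (2.478 kJ/mol)(2.481) = 6.15 kJ/mol
ΔG > 0, so the forward reaction is non-spontaneous (proceeds in reverse).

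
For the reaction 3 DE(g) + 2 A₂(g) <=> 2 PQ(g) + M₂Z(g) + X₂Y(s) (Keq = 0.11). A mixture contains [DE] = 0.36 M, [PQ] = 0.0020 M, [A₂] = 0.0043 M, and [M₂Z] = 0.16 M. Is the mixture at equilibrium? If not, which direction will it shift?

no; Q > K, reaction proceeds in reverse

(X₂Y is a pure solid — omitted from Q.)
Q = [PQ]²·[M₂Z] / ([DE]³·[A₂]²) = (0.0020)²·(0.16) / ((0.36)³·(0.0043)²) = 0.74
Q = 0.74 > Keq = 0.11: net reverse reaction.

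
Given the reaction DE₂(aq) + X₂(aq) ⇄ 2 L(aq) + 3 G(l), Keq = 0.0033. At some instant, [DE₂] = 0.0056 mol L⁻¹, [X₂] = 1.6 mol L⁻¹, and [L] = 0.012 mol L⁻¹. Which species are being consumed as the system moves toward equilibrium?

L, G (products)

(G is a pure liquid — omitted from Q.)
Q = [L]² / ([DE₂]·[X₂]) = (0.012)² / ((0.0056)·(1.6)) = 0.016
Q = 0.016 > Keq = 0.0033: net reverse reaction.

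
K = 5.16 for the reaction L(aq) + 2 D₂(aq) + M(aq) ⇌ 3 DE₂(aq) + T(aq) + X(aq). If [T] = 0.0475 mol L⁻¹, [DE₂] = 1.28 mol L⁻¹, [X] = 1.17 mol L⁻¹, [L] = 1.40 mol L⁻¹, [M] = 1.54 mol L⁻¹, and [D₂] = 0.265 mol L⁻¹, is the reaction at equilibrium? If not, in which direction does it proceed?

Q = [DE₂]³·[T]·[X] / ([L]·[D₂]²·[M]) = (1.28)³·(0.0475)·(1.17) / ((1.40)·(0.265)²·(1.54)) = 0.770
Q = 0.770 < K = 5.16, so the forward reaction proceeds.

to the right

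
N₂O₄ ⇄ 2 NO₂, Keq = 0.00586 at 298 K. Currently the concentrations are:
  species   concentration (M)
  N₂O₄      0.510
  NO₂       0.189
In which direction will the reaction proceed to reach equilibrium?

toward reactants

Q = [NO₂]² / [N₂O₄] = (0.189)² / (0.510) = 0.0700
Q = 0.0700 > Keq = 0.00586, so the reverse reaction proceeds.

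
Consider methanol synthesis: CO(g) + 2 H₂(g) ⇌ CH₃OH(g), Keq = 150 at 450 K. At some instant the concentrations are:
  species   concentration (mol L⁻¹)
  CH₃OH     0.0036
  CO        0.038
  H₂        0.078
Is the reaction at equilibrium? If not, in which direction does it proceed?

Q = [CH₃OH] / ([CO]·[H₂]²) = (0.0036) / ((0.038)·(0.078)²) = 16
Q = 16 < Keq = 150, so the forward reaction proceeds.

toward products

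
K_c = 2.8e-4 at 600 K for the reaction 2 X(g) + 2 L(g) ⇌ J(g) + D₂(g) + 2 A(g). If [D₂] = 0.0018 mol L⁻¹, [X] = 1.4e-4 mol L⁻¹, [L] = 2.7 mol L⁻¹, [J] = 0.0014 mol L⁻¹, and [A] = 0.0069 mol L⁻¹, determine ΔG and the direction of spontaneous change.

Q_c = [J]·[D₂]·[A]² / ([X]²·[L]²) = (0.0014)·(0.0018)·(0.0069)² / ((1.4e-4)²·(2.7)²) = 8.40e-4
ΔG = RT ln(Q_c/K_c) = (8.314 J mol⁻¹ K⁻¹)(600 K) × ln(8.40e-4/2.8e-4)
   = (4.988 kJ/mol)(1.099) = 5.48 kJ/mol
ΔG > 0, so the forward reaction is non-spontaneous (proceeds in reverse).

ΔG = 5.48 kJ/mol; the forward reaction is non-spontaneous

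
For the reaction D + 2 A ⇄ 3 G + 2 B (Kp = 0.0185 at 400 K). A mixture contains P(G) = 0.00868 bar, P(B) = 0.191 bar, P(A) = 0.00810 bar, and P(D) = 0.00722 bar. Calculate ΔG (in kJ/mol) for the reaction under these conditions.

Qp = P(G)³·P(B)² / (P(D)·P(A)²) = (0.00868)³·(0.191)² / ((0.00722)·(0.00810)²) = 0.0504
ΔG = RT ln(Qp/Kp) = (8.314 J mol⁻¹ K⁻¹)(400 K) × ln(0.0504/0.0185)
   = (3.326 kJ/mol)(1.002) = 3.33 kJ/mol
ΔG > 0, so the forward reaction is non-spontaneous (proceeds in reverse).

ΔG = 3.33 kJ/mol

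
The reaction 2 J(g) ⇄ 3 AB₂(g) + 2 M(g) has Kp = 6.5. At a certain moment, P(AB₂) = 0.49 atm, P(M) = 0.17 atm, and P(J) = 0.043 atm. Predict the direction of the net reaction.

Qp = P(AB₂)³·P(M)² / P(J)² = (0.49)³·(0.17)² / (0.043)² = 1.8
Qp = 1.8 < Kp = 6.5, so the forward reaction proceeds.

toward products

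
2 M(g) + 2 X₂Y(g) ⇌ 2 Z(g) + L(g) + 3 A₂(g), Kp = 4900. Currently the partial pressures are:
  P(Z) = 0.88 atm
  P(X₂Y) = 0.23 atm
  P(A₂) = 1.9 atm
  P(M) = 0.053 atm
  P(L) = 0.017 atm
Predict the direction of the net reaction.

in the forward direction

Qp = P(Z)²·P(L)·P(A₂)³ / (P(M)²·P(X₂Y)²) = (0.88)²·(0.017)·(1.9)³ / ((0.053)²·(0.23)²) = 610
Qp = 610 < Kp = 4900, so the forward reaction proceeds.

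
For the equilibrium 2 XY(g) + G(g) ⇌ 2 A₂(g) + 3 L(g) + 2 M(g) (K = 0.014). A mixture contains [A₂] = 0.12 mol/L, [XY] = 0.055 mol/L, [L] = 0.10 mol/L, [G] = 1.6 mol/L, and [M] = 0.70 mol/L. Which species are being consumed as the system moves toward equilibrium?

Q = [A₂]²·[L]³·[M]² / ([XY]²·[G]) = (0.12)²·(0.10)³·(0.70)² / ((0.055)²·(1.6)) = 0.0015
Q = 0.0015 < K = 0.014: net forward reaction.

XY, G (reactants)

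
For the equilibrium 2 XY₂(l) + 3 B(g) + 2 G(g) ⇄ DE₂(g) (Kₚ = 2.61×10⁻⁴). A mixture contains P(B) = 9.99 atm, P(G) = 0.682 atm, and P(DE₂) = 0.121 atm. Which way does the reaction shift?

neither direction; the system is at equilibrium

(XY₂ is a pure liquid — omitted from Qₚ.)
Qₚ = P(DE₂) / (P(B)³·P(G)²) = (0.121) / ((9.99)³·(0.682)²) = 2.61×10⁻⁴
Qₚ = 2.61×10⁻⁴ = Kₚ, so the system is already at equilibrium.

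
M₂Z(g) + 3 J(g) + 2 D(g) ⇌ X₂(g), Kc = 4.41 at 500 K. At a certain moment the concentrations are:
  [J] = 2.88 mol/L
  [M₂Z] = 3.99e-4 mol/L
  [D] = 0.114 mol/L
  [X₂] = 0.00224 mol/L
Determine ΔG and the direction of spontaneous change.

Qc = [X₂] / ([M₂Z]·[J]³·[D]²) = (0.00224) / ((3.99e-4)·(2.88)³·(0.114)²) = 18.1
ΔG = RT ln(Qc/Kc) = (8.314 J mol⁻¹ K⁻¹)(500 K) × ln(18.1/4.41)
   = (4.157 kJ/mol)(1.412) = 5.87 kJ/mol
ΔG > 0, so the forward reaction is non-spontaneous (proceeds in reverse).

ΔG = 5.87 kJ/mol; the forward reaction is non-spontaneous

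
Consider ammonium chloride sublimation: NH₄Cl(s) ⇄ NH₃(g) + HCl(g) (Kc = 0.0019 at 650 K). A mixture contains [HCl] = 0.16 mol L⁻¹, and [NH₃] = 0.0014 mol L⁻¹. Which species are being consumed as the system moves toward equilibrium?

NH₄Cl (reactants)

(NH₄Cl is a pure solid — omitted from Qc.)
Qc = [NH₃]·[HCl] = (0.0014)·(0.16) = 2.2e-4
Qc = 2.2e-4 < Kc = 0.0019: net forward reaction.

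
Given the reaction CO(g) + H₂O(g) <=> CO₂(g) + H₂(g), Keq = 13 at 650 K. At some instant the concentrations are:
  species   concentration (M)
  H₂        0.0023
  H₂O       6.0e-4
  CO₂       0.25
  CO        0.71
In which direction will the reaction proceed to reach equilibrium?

in the forward direction

Q = [CO₂]·[H₂] / ([CO]·[H₂O]) = (0.25)·(0.0023) / ((0.71)·(6.0e-4)) = 1.3
Q = 1.3 < Keq = 13, so the forward reaction proceeds.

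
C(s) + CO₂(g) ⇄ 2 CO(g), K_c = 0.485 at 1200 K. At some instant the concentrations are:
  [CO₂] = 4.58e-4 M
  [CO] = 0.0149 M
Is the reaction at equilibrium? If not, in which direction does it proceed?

(C is a pure solid — omitted from Q_c.)
Q_c = [CO]² / [CO₂] = (0.0149)² / (4.58e-4) = 0.485
Q_c = 0.485 = K_c, so the system is already at equilibrium.

neither direction; the system is at equilibrium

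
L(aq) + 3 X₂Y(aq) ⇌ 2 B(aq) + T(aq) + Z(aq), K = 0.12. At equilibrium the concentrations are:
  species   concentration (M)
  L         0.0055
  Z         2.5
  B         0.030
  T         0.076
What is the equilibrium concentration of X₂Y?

[X₂Y] = 0.64 M

At equilibrium, K = [B]²·[T]·[Z] / ([L]·[X₂Y]³) = 0.12.
(0.030)²·(0.076)·(2.5) / ((0.0055)·([X₂Y])³) = 0.12
[X₂Y]³ = 0.259 ⇒ [X₂Y] = 0.64 M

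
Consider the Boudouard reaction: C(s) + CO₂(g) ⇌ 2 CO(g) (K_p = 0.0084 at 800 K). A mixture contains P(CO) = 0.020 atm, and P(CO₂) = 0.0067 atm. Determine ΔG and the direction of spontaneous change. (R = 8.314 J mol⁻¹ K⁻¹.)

(C is a pure solid — omitted from Q_p.)
Q_p = P(CO)² / P(CO₂) = (0.020)² / (0.0067) = 0.0597
ΔG = RT ln(Q_p/K_p) = (8.314 J mol⁻¹ K⁻¹)(800 K) × ln(0.0597/0.0084)
   = (6.651 kJ/mol)(1.961) = 13.0 kJ/mol
ΔG > 0, so the forward reaction is non-spontaneous (proceeds in reverse).

ΔG = 13.0 kJ/mol; the forward reaction is non-spontaneous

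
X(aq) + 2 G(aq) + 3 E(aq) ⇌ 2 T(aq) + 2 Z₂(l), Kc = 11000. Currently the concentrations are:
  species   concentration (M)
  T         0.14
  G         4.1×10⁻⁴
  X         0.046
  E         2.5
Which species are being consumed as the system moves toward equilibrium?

(Z₂ is a pure liquid — omitted from Qc.)
Qc = [T]² / ([X]·[G]²·[E]³) = (0.14)² / ((0.046)·(4.1×10⁻⁴)²·(2.5)³) = 1.6×10⁵
Qc = 1.6×10⁵ > Kc = 11000: net reverse reaction.

T, Z₂ (products)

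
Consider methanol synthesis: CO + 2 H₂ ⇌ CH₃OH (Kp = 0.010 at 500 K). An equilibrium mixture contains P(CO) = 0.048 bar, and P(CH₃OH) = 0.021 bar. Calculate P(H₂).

P(H₂) = 6.6 bar

At equilibrium, Kp = P(CH₃OH) / (P(CO)·P(H₂)²) = 0.010.
(0.021) / ((0.048)·(P(H₂))²) = 0.010
P(H₂)² = 43.8 ⇒ P(H₂) = 6.6 bar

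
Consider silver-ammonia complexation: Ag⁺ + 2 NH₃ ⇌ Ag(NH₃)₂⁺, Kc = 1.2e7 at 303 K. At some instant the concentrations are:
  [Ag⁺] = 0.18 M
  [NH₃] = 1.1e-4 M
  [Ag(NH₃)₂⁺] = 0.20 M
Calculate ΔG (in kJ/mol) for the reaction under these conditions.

Qc = [Ag(NH₃)₂⁺] / ([Ag⁺]·[NH₃]²) = (0.20) / ((0.18)·(1.1e-4)²) = 9.18e7
ΔG = RT ln(Qc/Kc) = (8.314 J mol⁻¹ K⁻¹)(303 K) × ln(9.18e7/1.2e7)
   = (2.519 kJ/mol)(2.035) = 5.13 kJ/mol
ΔG > 0, so the forward reaction is non-spontaneous (proceeds in reverse).

ΔG = 5.13 kJ/mol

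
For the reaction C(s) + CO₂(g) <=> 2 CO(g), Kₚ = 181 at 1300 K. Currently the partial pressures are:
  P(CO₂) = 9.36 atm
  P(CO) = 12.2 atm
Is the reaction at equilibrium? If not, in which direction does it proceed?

(C is a pure solid — omitted from Qₚ.)
Qₚ = P(CO)² / P(CO₂) = (12.2)² / (9.36) = 15.9
Qₚ = 15.9 < Kₚ = 181, so the forward reaction proceeds.

to the right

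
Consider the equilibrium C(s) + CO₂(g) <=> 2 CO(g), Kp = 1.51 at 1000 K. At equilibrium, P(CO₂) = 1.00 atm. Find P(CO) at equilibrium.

P(CO) = 1.23 atm

(C is a pure solid — omitted from Kp.)
At equilibrium, Kp = P(CO)² / P(CO₂) = 1.51.
(P(CO))² / (1.00) = 1.51
P(CO)² = 1.51 ⇒ P(CO) = 1.23 atm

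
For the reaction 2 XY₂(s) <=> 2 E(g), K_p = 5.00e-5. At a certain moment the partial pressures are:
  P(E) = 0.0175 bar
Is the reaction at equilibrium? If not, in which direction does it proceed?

(XY₂ is a pure solid — omitted from Q_p.)
Q_p = P(E)² = (0.0175)² = 3.06e-4
Q_p = 3.06e-4 > K_p = 5.00e-5, so the reverse reaction proceeds.

to the left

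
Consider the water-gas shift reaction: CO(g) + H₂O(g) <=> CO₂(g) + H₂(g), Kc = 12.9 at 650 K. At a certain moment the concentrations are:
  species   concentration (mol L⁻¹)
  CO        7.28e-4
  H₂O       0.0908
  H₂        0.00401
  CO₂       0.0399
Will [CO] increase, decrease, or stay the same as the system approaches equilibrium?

Qc = [CO₂]·[H₂] / ([CO]·[H₂O]) = (0.0399)·(0.00401) / ((7.28e-4)·(0.0908)) = 2.42
Qc = 2.42 < Kc = 12.9: net forward reaction.
CO is a reactant, so it decreases.

decrease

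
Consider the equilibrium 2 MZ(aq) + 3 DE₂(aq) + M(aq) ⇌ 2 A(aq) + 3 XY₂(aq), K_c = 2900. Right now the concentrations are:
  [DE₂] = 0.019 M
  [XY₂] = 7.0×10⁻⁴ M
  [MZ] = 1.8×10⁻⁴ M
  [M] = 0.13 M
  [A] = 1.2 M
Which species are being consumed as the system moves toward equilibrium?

A, XY₂ (products)

Q_c = [A]²·[XY₂]³ / ([MZ]²·[DE₂]³·[M]) = (1.2)²·(7.0×10⁻⁴)³ / ((1.8×10⁻⁴)²·(0.019)³·(0.13)) = 17000
Q_c = 17000 > K_c = 2900: net reverse reaction.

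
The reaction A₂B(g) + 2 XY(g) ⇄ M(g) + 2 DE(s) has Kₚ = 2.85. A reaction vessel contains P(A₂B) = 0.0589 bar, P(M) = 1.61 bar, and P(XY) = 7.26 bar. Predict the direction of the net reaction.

(DE is a pure solid — omitted from Qₚ.)
Qₚ = P(M) / (P(A₂B)·P(XY)²) = (1.61) / ((0.0589)·(7.26)²) = 0.519
Qₚ = 0.519 < Kₚ = 2.85, so the forward reaction proceeds.

toward products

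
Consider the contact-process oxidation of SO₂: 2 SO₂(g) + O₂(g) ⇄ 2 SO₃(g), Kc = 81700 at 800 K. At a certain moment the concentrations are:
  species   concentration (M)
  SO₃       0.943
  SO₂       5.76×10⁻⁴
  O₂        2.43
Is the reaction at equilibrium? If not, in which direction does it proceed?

Qc = [SO₃]² / ([SO₂]²·[O₂]) = (0.943)² / ((5.76×10⁻⁴)²·(2.43)) = 1.10×10⁶
Qc = 1.10×10⁶ > Kc = 81700, so the reverse reaction proceeds.

reverse (toward reactants)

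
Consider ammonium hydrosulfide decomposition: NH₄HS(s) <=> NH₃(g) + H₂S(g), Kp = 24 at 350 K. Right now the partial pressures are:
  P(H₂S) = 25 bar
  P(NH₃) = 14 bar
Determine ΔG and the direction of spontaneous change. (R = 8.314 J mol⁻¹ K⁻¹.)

ΔG = 7.80 kJ/mol; the forward reaction is non-spontaneous

(NH₄HS is a pure solid — omitted from Qp.)
Qp = P(NH₃)·P(H₂S) = (14)·(25) = 350
ΔG = RT ln(Qp/Kp) = (8.314 J mol⁻¹ K⁻¹)(350 K) × ln(350/24)
   = (2.910 kJ/mol)(2.680) = 7.80 kJ/mol
ΔG > 0, so the forward reaction is non-spontaneous (proceeds in reverse).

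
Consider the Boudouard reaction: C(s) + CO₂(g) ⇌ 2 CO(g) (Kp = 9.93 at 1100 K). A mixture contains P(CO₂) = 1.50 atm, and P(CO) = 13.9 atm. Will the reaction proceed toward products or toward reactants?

toward reactants

(C is a pure solid — omitted from Qp.)
Qp = P(CO)² / P(CO₂) = (13.9)² / (1.50) = 129
Qp = 129 > Kp = 9.93, so the reverse reaction proceeds.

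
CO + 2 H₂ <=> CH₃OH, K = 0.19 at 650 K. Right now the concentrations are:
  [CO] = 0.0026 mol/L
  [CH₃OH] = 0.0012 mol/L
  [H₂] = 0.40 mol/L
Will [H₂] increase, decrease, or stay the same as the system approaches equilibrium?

Q = [CH₃OH] / ([CO]·[H₂]²) = (0.0012) / ((0.0026)·(0.40)²) = 2.9
Q = 2.9 > K = 0.19: net reverse reaction.
H₂ is a reactant, so it increases.

increase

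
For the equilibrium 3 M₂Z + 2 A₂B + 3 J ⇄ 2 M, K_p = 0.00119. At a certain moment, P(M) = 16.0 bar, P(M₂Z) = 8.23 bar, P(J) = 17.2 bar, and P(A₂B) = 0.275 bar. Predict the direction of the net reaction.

Q_p = P(M)² / (P(M₂Z)³·P(A₂B)²·P(J)³) = (16.0)² / ((8.23)³·(0.275)²·(17.2)³) = 0.00119
Q_p = 0.00119 = K_p, so the system is already at equilibrium.

at equilibrium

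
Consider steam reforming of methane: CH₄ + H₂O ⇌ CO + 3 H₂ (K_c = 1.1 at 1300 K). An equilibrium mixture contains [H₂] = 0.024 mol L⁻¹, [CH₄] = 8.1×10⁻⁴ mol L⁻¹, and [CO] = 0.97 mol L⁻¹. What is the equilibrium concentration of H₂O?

[H₂O] = 0.015 mol L⁻¹

At equilibrium, K_c = [CO]·[H₂]³ / ([CH₄]·[H₂O]) = 1.1.
(0.97)·(0.024)³ / ((8.1×10⁻⁴)·([H₂O])) = 1.1
[H₂O] = 0.0150 = 0.015 mol L⁻¹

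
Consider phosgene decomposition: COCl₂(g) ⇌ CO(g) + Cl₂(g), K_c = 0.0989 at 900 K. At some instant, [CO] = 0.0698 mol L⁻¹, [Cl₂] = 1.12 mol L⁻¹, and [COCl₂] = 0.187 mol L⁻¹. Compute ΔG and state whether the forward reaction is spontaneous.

ΔG = 10.8 kJ/mol; the forward reaction is non-spontaneous

Q_c = [CO]·[Cl₂] / [COCl₂] = (0.0698)·(1.12) / (0.187) = 0.418
ΔG = RT ln(Q_c/K_c) = (8.314 J mol⁻¹ K⁻¹)(900 K) × ln(0.418/0.0989)
   = (7.483 kJ/mol)(1.441) = 10.8 kJ/mol
ΔG > 0, so the forward reaction is non-spontaneous (proceeds in reverse).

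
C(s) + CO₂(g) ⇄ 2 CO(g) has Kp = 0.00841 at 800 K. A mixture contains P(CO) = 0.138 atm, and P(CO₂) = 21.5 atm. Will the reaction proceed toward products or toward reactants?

(C is a pure solid — omitted from Qp.)
Qp = P(CO)² / P(CO₂) = (0.138)² / (21.5) = 8.86e-4
Qp = 8.86e-4 < Kp = 0.00841, so the forward reaction proceeds.

toward products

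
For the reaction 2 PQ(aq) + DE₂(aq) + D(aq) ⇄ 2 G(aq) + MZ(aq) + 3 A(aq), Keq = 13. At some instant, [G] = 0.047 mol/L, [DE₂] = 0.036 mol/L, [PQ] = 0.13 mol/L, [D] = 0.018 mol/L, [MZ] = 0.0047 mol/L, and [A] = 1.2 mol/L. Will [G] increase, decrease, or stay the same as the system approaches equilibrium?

Q = [G]²·[MZ]·[A]³ / ([PQ]²·[DE₂]·[D]) = (0.047)²·(0.0047)·(1.2)³ / ((0.13)²·(0.036)·(0.018)) = 1.6
Q = 1.6 < Keq = 13: net forward reaction.
G is a product, so it increases.

increase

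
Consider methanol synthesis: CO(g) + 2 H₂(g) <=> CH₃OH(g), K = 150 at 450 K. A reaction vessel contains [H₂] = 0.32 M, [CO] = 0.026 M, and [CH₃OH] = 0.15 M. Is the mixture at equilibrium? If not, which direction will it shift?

no; Q < K, reaction proceeds forward

Q = [CH₃OH] / ([CO]·[H₂]²) = (0.15) / ((0.026)·(0.32)²) = 56
Q = 56 < K = 150: net forward reaction.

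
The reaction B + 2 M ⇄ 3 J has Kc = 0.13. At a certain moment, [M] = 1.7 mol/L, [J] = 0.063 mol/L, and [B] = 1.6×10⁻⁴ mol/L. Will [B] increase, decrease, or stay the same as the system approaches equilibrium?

Qc = [J]³ / ([B]·[M]²) = (0.063)³ / ((1.6×10⁻⁴)·(1.7)²) = 0.54
Qc = 0.54 > Kc = 0.13: net reverse reaction.
B is a reactant, so it increases.

increase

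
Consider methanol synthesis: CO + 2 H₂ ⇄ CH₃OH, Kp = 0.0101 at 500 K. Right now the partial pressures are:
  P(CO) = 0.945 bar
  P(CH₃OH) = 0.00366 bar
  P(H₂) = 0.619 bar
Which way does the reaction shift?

neither direction; the system is at equilibrium

Qp = P(CH₃OH) / (P(CO)·P(H₂)²) = (0.00366) / ((0.945)·(0.619)²) = 0.0101
Qp = 0.0101 = Kp, so the system is already at equilibrium.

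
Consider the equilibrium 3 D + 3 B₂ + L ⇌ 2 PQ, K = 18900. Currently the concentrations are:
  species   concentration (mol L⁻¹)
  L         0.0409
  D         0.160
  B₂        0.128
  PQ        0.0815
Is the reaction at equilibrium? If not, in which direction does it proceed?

no net change (already at equilibrium)

Q = [PQ]² / ([D]³·[B₂]³·[L]) = (0.0815)² / ((0.160)³·(0.128)³·(0.0409)) = 18900
Q = 18900 = K, so the system is already at equilibrium.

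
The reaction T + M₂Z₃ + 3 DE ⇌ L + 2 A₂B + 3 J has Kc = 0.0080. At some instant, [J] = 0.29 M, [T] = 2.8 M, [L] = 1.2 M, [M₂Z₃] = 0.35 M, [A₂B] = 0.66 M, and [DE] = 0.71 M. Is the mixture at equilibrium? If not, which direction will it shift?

Qc = [L]·[A₂B]²·[J]³ / ([T]·[M₂Z₃]·[DE]³) = (1.2)·(0.66)²·(0.29)³ / ((2.8)·(0.35)·(0.71)³) = 0.036
Qc = 0.036 > Kc = 0.0080: net reverse reaction.

no; Q > K, reaction proceeds in reverse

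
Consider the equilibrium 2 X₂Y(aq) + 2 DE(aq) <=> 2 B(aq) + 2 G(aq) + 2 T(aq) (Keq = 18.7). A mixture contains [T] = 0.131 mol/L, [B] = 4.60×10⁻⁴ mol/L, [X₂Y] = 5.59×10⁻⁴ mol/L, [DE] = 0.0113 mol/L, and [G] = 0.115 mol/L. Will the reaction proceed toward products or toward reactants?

Q = [B]²·[G]²·[T]² / ([X₂Y]²·[DE]²) = (4.60×10⁻⁴)²·(0.115)²·(0.131)² / ((5.59×10⁻⁴)²·(0.0113)²) = 1.20
Q = 1.20 < Keq = 18.7, so the forward reaction proceeds.

toward products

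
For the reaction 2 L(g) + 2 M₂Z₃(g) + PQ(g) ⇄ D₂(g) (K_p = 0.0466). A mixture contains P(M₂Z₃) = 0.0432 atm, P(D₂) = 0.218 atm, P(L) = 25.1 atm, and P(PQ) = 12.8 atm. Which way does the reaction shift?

forward (toward products)

Q_p = P(D₂) / (P(L)²·P(M₂Z₃)²·P(PQ)) = (0.218) / ((25.1)²·(0.0432)²·(12.8)) = 0.0145
Q_p = 0.0145 < K_p = 0.0466, so the forward reaction proceeds.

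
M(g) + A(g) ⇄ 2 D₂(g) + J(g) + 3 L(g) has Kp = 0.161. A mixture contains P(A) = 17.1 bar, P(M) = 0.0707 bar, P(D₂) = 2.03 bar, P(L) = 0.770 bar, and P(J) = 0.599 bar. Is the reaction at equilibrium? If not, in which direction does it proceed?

toward reactants

Qp = P(D₂)²·P(J)·P(L)³ / (P(M)·P(A)) = (2.03)²·(0.599)·(0.770)³ / ((0.0707)·(17.1)) = 0.932
Qp = 0.932 > Kp = 0.161, so the reverse reaction proceeds.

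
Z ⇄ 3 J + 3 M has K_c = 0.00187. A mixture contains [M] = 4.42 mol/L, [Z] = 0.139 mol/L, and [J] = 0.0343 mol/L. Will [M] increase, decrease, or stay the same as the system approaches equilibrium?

Q_c = [J]³·[M]³ / [Z] = (0.0343)³·(4.42)³ / (0.139) = 0.0251
Q_c = 0.0251 > K_c = 0.00187: net reverse reaction.
M is a product, so it decreases.

decrease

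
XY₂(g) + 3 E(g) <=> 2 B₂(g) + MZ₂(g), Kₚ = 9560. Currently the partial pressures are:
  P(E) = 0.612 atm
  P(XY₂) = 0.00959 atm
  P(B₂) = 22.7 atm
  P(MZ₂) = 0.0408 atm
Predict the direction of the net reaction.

Qₚ = P(B₂)²·P(MZ₂) / (P(XY₂)·P(E)³) = (22.7)²·(0.0408) / ((0.00959)·(0.612)³) = 9560
Qₚ = 9560 = Kₚ, so the system is already at equilibrium.

no net change (already at equilibrium)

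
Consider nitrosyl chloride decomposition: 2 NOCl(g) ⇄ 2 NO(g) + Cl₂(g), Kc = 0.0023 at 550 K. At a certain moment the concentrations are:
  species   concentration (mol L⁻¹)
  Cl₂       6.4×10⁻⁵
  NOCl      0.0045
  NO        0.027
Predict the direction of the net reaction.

Qc = [NO]²·[Cl₂] / [NOCl]² = (0.027)²·(6.4×10⁻⁵) / (0.0045)² = 0.0023
Qc = 0.0023 = Kc, so the system is already at equilibrium.

at equilibrium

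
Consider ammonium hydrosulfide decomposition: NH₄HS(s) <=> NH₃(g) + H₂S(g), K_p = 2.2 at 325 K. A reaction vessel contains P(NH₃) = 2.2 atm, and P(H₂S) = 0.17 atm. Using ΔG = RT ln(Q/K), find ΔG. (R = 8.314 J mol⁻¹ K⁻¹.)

(NH₄HS is a pure solid — omitted from Q_p.)
Q_p = P(NH₃)·P(H₂S) = (2.2)·(0.17) = 0.374
ΔG = RT ln(Q_p/K_p) = (8.314 J mol⁻¹ K⁻¹)(325 K) × ln(0.374/2.2)
   = (2.702 kJ/mol)(-1.772) = -4.79 kJ/mol
ΔG < 0, so the forward reaction is spontaneous (proceeds forward).

ΔG = -4.79 kJ/mol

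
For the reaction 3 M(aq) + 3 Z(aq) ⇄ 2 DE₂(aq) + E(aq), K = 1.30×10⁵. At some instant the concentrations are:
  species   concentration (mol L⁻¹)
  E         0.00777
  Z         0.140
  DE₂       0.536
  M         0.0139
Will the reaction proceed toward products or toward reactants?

toward reactants

Q = [DE₂]²·[E] / ([M]³·[Z]³) = (0.536)²·(0.00777) / ((0.0139)³·(0.140)³) = 3.03×10⁵
Q = 3.03×10⁵ > K = 1.30×10⁵, so the reverse reaction proceeds.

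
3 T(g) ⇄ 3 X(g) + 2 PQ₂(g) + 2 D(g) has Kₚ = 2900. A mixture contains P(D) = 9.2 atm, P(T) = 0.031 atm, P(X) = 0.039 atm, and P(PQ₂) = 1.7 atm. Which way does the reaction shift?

Qₚ = P(X)³·P(PQ₂)²·P(D)² / P(T)³ = (0.039)³·(1.7)²·(9.2)² / (0.031)³ = 490
Qₚ = 490 < Kₚ = 2900, so the forward reaction proceeds.

toward products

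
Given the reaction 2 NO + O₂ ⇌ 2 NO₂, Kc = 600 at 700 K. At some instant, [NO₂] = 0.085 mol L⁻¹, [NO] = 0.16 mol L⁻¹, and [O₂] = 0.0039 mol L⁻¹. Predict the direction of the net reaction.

toward products

Qc = [NO₂]² / ([NO]²·[O₂]) = (0.085)² / ((0.16)²·(0.0039)) = 72
Qc = 72 < Kc = 600, so the forward reaction proceeds.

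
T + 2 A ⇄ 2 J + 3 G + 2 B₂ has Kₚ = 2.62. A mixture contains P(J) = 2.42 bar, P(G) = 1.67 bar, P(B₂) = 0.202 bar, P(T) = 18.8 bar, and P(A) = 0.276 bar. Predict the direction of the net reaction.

Qₚ = P(J)²·P(G)³·P(B₂)² / (P(T)·P(A)²) = (2.42)²·(1.67)³·(0.202)² / ((18.8)·(0.276)²) = 0.777
Qₚ = 0.777 < Kₚ = 2.62, so the forward reaction proceeds.

forward (toward products)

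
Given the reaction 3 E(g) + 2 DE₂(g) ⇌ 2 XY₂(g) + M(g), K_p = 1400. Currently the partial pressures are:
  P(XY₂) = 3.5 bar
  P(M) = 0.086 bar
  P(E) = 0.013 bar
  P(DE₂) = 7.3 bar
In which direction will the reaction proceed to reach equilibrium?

Q_p = P(XY₂)²·P(M) / (P(E)³·P(DE₂)²) = (3.5)²·(0.086) / ((0.013)³·(7.3)²) = 9000
Q_p = 9000 > K_p = 1400, so the reverse reaction proceeds.

in the reverse direction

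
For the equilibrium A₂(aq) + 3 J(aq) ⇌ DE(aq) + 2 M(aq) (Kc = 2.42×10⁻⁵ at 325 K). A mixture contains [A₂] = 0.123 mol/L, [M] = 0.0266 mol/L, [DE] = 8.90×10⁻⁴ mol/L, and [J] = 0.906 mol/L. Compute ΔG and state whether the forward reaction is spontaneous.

ΔG = -3.40 kJ/mol; the forward reaction is spontaneous

Qc = [DE]·[M]² / ([A₂]·[J]³) = (8.90×10⁻⁴)·(0.0266)² / ((0.123)·(0.906)³) = 6.88×10⁻⁶
ΔG = RT ln(Qc/Kc) = (8.314 J mol⁻¹ K⁻¹)(325 K) × ln(6.88×10⁻⁶/2.42×10⁻⁵)
   = (2.702 kJ/mol)(-1.258) = -3.40 kJ/mol
ΔG < 0, so the forward reaction is spontaneous (proceeds forward).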